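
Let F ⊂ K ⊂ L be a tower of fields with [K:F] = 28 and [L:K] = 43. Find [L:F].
[L:F] = 1204

The tower law says that for any tower of field extensions F ⊂ K ⊂ L with finite degrees, [L:F] = [L:K] · [K:F]. Here this gives [L:F] = 43 · 28 = 1204.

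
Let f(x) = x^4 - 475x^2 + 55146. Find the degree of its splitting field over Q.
[K : Q] = 4

Solving the quadratic in x^2: x^2 = (475 ± √(475^2 - 4·55146))/2 = (475 ± √5041)/2 = (475 ± 71)/2, giving x^2 = 273 or x^2 = 202. So f(x) = (x^2 - 273)(x^2 - 202) and the roots of f are ±√273, ±√202. Hence the splitting field is K = Q(√273, √202). Since 273 and 202 are distinct squarefree integers > 1, their product 55146 is not a perfect square, so √202 ∉ Q(√273). By the tower law [K:Q] = [Q(√273,√202):Q(√273)] · [Q(√273):Q] = 2 · 2 = 4.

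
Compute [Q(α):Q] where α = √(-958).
[Q(α):Q] = 2

[Q(α):Q] equals the degree of the minimal polynomial of α. Here α^2 = -958 and x^2 + 958 is irreducible (d = -958 is squarefree, ≠ 1, hence not a square), so deg(m_α) = 2. Thus [Q(α):Q] = 2.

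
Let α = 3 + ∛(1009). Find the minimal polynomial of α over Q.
m_α(x) = x^3 - 9x^2 + 27x - 1036

Set β = α - 3 = ∛(1009), so β^3 = 1009. Then (α - 3)^3 - 1009 = 0, i.e. α is a root of g(x) = (x - 3)^3 - 1009 = x^3 - 9x^2 + 27x - 1036. Since g(x) = h(x - 3) where h(x) = x^3 - 1009, and h is irreducible over Q (because 1009 is not a perfect cube, so h has no rational root, and a monic cubic with no rational root is irreducible), g is also irreducible (irreducibility is preserved under the substitution x → x - 3). Hence m_α(x) = x^3 - 9x^2 + 27x - 1036.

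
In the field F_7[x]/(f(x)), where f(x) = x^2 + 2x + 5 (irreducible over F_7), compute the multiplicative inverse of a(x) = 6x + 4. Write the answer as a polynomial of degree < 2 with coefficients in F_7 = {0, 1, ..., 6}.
a(x)^(-1) ≡ x + 6 (mod f(x))

Since f is irreducible over F_7, F_7[x]/(f) is a field and a(x) ≠ 0 has an inverse. Apply the extended Euclidean algorithm to f(x) and a(x) in F_7[x]: f(x) = (6x + 1)·a(x) + (1). The last nonzero remainder is the constant 1 = gcd(f, a) in F_7. Back-substituting through the division chain expresses 1 = s(x)·a(x) + t(x)·f(x) with s(x) ≡ x + 6 (mod f), so a(x)^(-1) ≡ s(x) = x + 6 (mod f). Check: (6x + 4)·(x + 6) = 6x^2 + 5x + 3 ≡ 1 (mod x^2 + 2x + 5).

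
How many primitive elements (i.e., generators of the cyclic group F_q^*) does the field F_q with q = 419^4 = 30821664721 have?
There are φ(30821664720) = 5916672000 primitive elements

F_q^* is cyclic of order q - 1 = 30821664720. A cyclic group of order m has exactly φ(m) generators. Here m = 30821664720 = 2^4 · 3 · 5 · 7 · 11 · 19 · 41 · 2141, so the number of primitive elements is φ(30821664720) = 5916672000.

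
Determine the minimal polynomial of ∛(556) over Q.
m_α(x) = x^3 - 556

α satisfies α^3 = 556, so x^3 - 556 annihilates α. By the rational root test, a rational root p/q (in lowest terms) of x^3 - 556 would satisfy p^3 = 556 q^3, forcing q = 1 and p^3 = 556; but 556 is not a perfect cube, contradiction. A monic cubic over Q with no rational root is irreducible (any nontrivial factorization would include a linear factor). Hence x^3 - 556 is the minimal polynomial of α, and in particular [Q(α):Q] = 3.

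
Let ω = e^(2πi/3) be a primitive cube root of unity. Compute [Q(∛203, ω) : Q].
[Q(∛203, ω) : Q] = 6

[Q(∛203):Q] = 3 (min poly x^3 - 203, irreducible since 203 is not a perfect cube). [Q(ω):Q] = 2 (min poly x^2 + x + 1). Since Q(∛203) ⊂ R and ω ∉ R, we have ω ∉ Q(∛203), so x^2 + x + 1 remains irreducible over Q(∛203) and [Q(∛203, ω) : Q(∛203)] = 2. By the tower law, [Q(∛203, ω) : Q] = 3 · 2 = 6. (In fact Q(∛203, ω) is the splitting field of x^3 - 203 over Q.)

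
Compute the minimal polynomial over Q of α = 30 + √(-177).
m_α(x) = x^2 - 60x + 1077

From α - 30 = √(-177), squaring gives (α - 30)^2 = -177, i.e. α^2 - 60α + 900 = -177, so α^2 - 60α + 1077 = 0. The discriminant of x^2 - 60x + 1077 is (-60)^2 - 4·(1077) = 3600 - 4308 = -708, and 4·(-177) is not a perfect square in Q since -177 is squarefree and ≠ 1. Hence x^2 - 60x + 1077 is irreducible over Q and is the minimal polynomial of α.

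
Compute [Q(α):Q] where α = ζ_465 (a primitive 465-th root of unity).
[Q(α):Q] = 240

The minimal polynomial of ζ_465 over Q is the 465-th cyclotomic polynomial Φ_465(x), which is irreducible over Q and has degree φ(465) = 240. Hence [Q(α):Q] = φ(465) = 240.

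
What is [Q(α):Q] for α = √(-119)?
[Q(α):Q] = 2

[Q(α):Q] equals the degree of the minimal polynomial of α. Here α^2 = -119 and x^2 + 119 is irreducible (d = -119 is squarefree, ≠ 1, hence not a square), so deg(m_α) = 2. Thus [Q(α):Q] = 2.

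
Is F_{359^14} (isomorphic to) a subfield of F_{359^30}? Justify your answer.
No: F_{359^14} is not a subfield of F_{359^30}

F_{p^m} embeds in F_{p^n} iff m | n. Here 14 ∤ 30 (since 30 = 2·14 + 2 with remainder 2 ≠ 0), so F_{359^14} is not a subfield of F_{359^30}. Equivalently: if it were, the tower law would give 14 = [F_{359^14}:F_359] dividing [F_{359^30}:F_359] = 30, contradiction.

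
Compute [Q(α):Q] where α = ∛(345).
[Q(α):Q] = 3

The minimal polynomial of α is x^3 - 345, irreducible over Q since 345 is not a perfect cube (so x^3 - 345 has no rational root). Hence [Q(α):Q] = deg(m_α) = 3.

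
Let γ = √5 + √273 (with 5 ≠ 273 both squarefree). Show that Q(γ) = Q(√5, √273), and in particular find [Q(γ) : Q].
[Q(γ) : Q] = 4 (equivalently, Q(γ) = Q(√5, √273))

Obviously Q(γ) ⊆ Q(√5, √273), and [Q(√5, √273):Q] = 4 (since 5, 273 are distinct squarefree integers > 1 with 1365 not a perfect square). To show equality we compute the minimal polynomial of γ. From γ = √5 + √273: γ^2 = 5 + 2√(1365) + 273 = 278 + 2√(1365), so γ^2 - 278 = 2√(1365); squaring, (γ^2 - 278)^2 = 4·1365, i.e. γ^4 - 556γ^2 + 77284 - 5460 = 0, i.e. γ^4 - 556γ^2 + 71824 = 0. So γ is a root of x^4 - 556x^2 + 71824. This polynomial is irreducible over Q: it has no rational root (each ±√5 ± √273 is irrational), and any factorization into two quadratics over Q would force √(1365) ∈ Q (pairing opposite roots) or √5, √273 ∈ Q (other pairings), all impossible. Hence [Q(γ):Q] = 4 = [Q(√5, √273):Q], so Q(γ) = Q(√5, √273).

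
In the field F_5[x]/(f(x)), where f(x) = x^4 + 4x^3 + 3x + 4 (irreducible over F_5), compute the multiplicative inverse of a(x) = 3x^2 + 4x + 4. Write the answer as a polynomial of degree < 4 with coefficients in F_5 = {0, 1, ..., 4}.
a(x)^(-1) ≡ 2x^3 + x + 3 (mod f(x))

Since f is irreducible over F_5, F_5[x]/(f) is a field and a(x) ≠ 0 has an inverse. Apply the extended Euclidean algorithm to f(x) and a(x) in F_5[x]: f(x) = (2x^2 + 2x + 3)·a(x) + (3x + 2);  a(x) = (x + 4)·(3x + 2) + (1). The last nonzero remainder is the constant 1 = gcd(f, a) in F_5. Back-substituting through the division chain expresses 1 = s(x)·a(x) + t(x)·f(x) with s(x) ≡ 2x^3 + x + 3 (mod f), so a(x)^(-1) ≡ s(x) = 2x^3 + x + 3 (mod f). Check: (3x^2 + 4x + 4)·(2x^3 + x + 3) = x^5 + 3x^4 + x^3 + 3x^2 + x + 2 ≡ 1 (mod x^4 + 4x^3 + 3x + 4).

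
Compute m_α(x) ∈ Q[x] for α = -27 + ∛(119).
m_α(x) = x^3 + 81x^2 + 2187x + 19564

Set β = α + 27 = ∛(119), so β^3 = 119. Then (α + 27)^3 - 119 = 0, i.e. α is a root of g(x) = (x + 27)^3 - 119 = x^3 + 81x^2 + 2187x + 19564. Since g(x) = h(x + 27) where h(x) = x^3 - 119, and h is irreducible over Q (because 119 is not a perfect cube, so h has no rational root, and a monic cubic with no rational root is irreducible), g is also irreducible (irreducibility is preserved under the substitution x → x + 27). Hence m_α(x) = x^3 + 81x^2 + 2187x + 19564.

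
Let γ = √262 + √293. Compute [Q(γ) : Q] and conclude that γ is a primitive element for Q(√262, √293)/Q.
[Q(γ) : Q] = 4 (equivalently, Q(γ) = Q(√262, √293))

Obviously Q(γ) ⊆ Q(√262, √293), and [Q(√262, √293):Q] = 4 (since 262, 293 are distinct squarefree integers > 1 with 76766 not a perfect square). To show equality we compute the minimal polynomial of γ. From γ = √262 + √293: γ^2 = 262 + 2√(76766) + 293 = 555 + 2√(76766), so γ^2 - 555 = 2√(76766); squaring, (γ^2 - 555)^2 = 4·76766, i.e. γ^4 - 1110γ^2 + 308025 - 307064 = 0, i.e. γ^4 - 1110γ^2 + 961 = 0. So γ is a root of x^4 - 1110x^2 + 961. This polynomial is irreducible over Q: it has no rational root (each ±√262 ± √293 is irrational), and any factorization into two quadratics over Q would force √(76766) ∈ Q (pairing opposite roots) or √262, √293 ∈ Q (other pairings), all impossible. Hence [Q(γ):Q] = 4 = [Q(√262, √293):Q], so Q(γ) = Q(√262, √293).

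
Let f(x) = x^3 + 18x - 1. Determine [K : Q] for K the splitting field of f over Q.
[K : Q] = 6

By the rational root test, any rational root of the monic integer polynomial f(x) = x^3 + 18x - 1 must be an integer dividing the constant term -1, i.e. one of ±{1}. Evaluating: f(1) = 18, f(-1) = -20; none is 0, so f has no rational root and is therefore irreducible over Q (a cubic with no linear factor over a field is irreducible). For an irreducible cubic, the Galois group is A_3 or S_3 according as the discriminant disc(f) = -4a^3 - 27b^2 = -4·(18)^3 - 27·(-1)^2 = -23355 is or is not a square in Q. Here disc(f) = -23355 is not a perfect square in Q, so the Galois group of f over Q is not contained in A_3 and must be all of S_3. The splitting field has degree |S_3| = 6 over Q, so [K : Q] = 6.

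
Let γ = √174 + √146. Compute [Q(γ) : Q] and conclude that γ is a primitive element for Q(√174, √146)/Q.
[Q(γ) : Q] = 4 (equivalently, Q(γ) = Q(√174, √146))

Obviously Q(γ) ⊆ Q(√174, √146), and [Q(√174, √146):Q] = 4 (since 174, 146 are distinct squarefree integers > 1 with 25404 not a perfect square). To show equality we compute the minimal polynomial of γ. From γ = √174 + √146: γ^2 = 174 + 2√(25404) + 146 = 320 + 2√(25404), so γ^2 - 320 = 2√(25404); squaring, (γ^2 - 320)^2 = 4·25404, i.e. γ^4 - 640γ^2 + 102400 - 101616 = 0, i.e. γ^4 - 640γ^2 + 784 = 0. So γ is a root of x^4 - 640x^2 + 784. This polynomial is irreducible over Q: it has no rational root (each ±√174 ± √146 is irrational), and any factorization into two quadratics over Q would force √(25404) ∈ Q (pairing opposite roots) or √174, √146 ∈ Q (other pairings), all impossible. Hence [Q(γ):Q] = 4 = [Q(√174, √146):Q], so Q(γ) = Q(√174, √146).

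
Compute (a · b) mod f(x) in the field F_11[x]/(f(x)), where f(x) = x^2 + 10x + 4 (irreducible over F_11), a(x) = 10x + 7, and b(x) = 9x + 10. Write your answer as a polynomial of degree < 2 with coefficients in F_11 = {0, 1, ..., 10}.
a · b ≡ 7 (mod f(x))

Multiply in F_11[x]: a(x)·b(x) = (10x + 7)·(9x + 10) = 2x^2 + 9x + 4. This has degree ≥ 2, so divide by f(x) over F_11: 2x^2 + 9x + 4 = (2)·(x^2 + 10x + 4) + (7). Hence a·b ≡ 7 (mod f). (F_11[x]/(f) is a field with 11^2 = 121 elements since f is irreducible of degree 2.)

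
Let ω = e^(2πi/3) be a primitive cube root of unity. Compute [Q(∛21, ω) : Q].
[Q(∛21, ω) : Q] = 6

[Q(∛21):Q] = 3 (min poly x^3 - 21, irreducible since 21 is not a perfect cube). [Q(ω):Q] = 2 (min poly x^2 + x + 1). Since Q(∛21) ⊂ R and ω ∉ R, we have ω ∉ Q(∛21), so x^2 + x + 1 remains irreducible over Q(∛21) and [Q(∛21, ω) : Q(∛21)] = 2. By the tower law, [Q(∛21, ω) : Q] = 3 · 2 = 6. (In fact Q(∛21, ω) is the splitting field of x^3 - 21 over Q.)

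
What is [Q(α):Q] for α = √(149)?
[Q(α):Q] = 2

[Q(α):Q] equals the degree of the minimal polynomial of α. Here α^2 = 149 and x^2 - 149 is irreducible (d = 149 is squarefree, ≠ 1, hence not a square), so deg(m_α) = 2. Thus [Q(α):Q] = 2.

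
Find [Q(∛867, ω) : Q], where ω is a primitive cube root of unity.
[Q(∛867, ω) : Q] = 6

[Q(∛867):Q] = 3 (min poly x^3 - 867, irreducible since 867 is not a perfect cube). [Q(ω):Q] = 2 (min poly x^2 + x + 1). Since Q(∛867) ⊂ R and ω ∉ R, we have ω ∉ Q(∛867), so x^2 + x + 1 remains irreducible over Q(∛867) and [Q(∛867, ω) : Q(∛867)] = 2. By the tower law, [Q(∛867, ω) : Q] = 3 · 2 = 6. (In fact Q(∛867, ω) is the splitting field of x^3 - 867 over Q.)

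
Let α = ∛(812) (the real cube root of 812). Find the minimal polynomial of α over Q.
m_α(x) = x^3 - 812

α satisfies α^3 = 812, so x^3 - 812 annihilates α. By the rational root test, a rational root p/q (in lowest terms) of x^3 - 812 would satisfy p^3 = 812 q^3, forcing q = 1 and p^3 = 812; but 812 is not a perfect cube, contradiction. A monic cubic over Q with no rational root is irreducible (any nontrivial factorization would include a linear factor). Hence x^3 - 812 is the minimal polynomial of α, and in particular [Q(α):Q] = 3.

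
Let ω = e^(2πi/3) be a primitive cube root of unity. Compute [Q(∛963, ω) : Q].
[Q(∛963, ω) : Q] = 6

[Q(∛963):Q] = 3 (min poly x^3 - 963, irreducible since 963 is not a perfect cube). [Q(ω):Q] = 2 (min poly x^2 + x + 1). Since Q(∛963) ⊂ R and ω ∉ R, we have ω ∉ Q(∛963), so x^2 + x + 1 remains irreducible over Q(∛963) and [Q(∛963, ω) : Q(∛963)] = 2. By the tower law, [Q(∛963, ω) : Q] = 3 · 2 = 6. (In fact Q(∛963, ω) is the splitting field of x^3 - 963 over Q.)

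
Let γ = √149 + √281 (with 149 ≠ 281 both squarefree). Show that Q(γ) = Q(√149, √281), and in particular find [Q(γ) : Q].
[Q(γ) : Q] = 4 (equivalently, Q(γ) = Q(√149, √281))

Obviously Q(γ) ⊆ Q(√149, √281), and [Q(√149, √281):Q] = 4 (since 149, 281 are distinct squarefree integers > 1 with 41869 not a perfect square). To show equality we compute the minimal polynomial of γ. From γ = √149 + √281: γ^2 = 149 + 2√(41869) + 281 = 430 + 2√(41869), so γ^2 - 430 = 2√(41869); squaring, (γ^2 - 430)^2 = 4·41869, i.e. γ^4 - 860γ^2 + 184900 - 167476 = 0, i.e. γ^4 - 860γ^2 + 17424 = 0. So γ is a root of x^4 - 860x^2 + 17424. This polynomial is irreducible over Q: it has no rational root (each ±√149 ± √281 is irrational), and any factorization into two quadratics over Q would force √(41869) ∈ Q (pairing opposite roots) or √149, √281 ∈ Q (other pairings), all impossible. Hence [Q(γ):Q] = 4 = [Q(√149, √281):Q], so Q(γ) = Q(√149, √281).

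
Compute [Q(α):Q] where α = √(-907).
[Q(α):Q] = 2

[Q(α):Q] equals the degree of the minimal polynomial of α. Here α^2 = -907 and x^2 + 907 is irreducible (d = -907 is squarefree, ≠ 1, hence not a square), so deg(m_α) = 2. Thus [Q(α):Q] = 2.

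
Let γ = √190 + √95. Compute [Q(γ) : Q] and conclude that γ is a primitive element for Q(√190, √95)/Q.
[Q(γ) : Q] = 4 (equivalently, Q(γ) = Q(√190, √95))

Obviously Q(γ) ⊆ Q(√190, √95), and [Q(√190, √95):Q] = 4 (since 190, 95 are distinct squarefree integers > 1 with 18050 not a perfect square). To show equality we compute the minimal polynomial of γ. From γ = √190 + √95: γ^2 = 190 + 2√(18050) + 95 = 285 + 2√(18050), so γ^2 - 285 = 2√(18050); squaring, (γ^2 - 285)^2 = 4·18050, i.e. γ^4 - 570γ^2 + 81225 - 72200 = 0, i.e. γ^4 - 570γ^2 + 9025 = 0. So γ is a root of x^4 - 570x^2 + 9025. This polynomial is irreducible over Q: it has no rational root (each ±√190 ± √95 is irrational), and any factorization into two quadratics over Q would force √(18050) ∈ Q (pairing opposite roots) or √190, √95 ∈ Q (other pairings), all impossible. Hence [Q(γ):Q] = 4 = [Q(√190, √95):Q], so Q(γ) = Q(√190, √95).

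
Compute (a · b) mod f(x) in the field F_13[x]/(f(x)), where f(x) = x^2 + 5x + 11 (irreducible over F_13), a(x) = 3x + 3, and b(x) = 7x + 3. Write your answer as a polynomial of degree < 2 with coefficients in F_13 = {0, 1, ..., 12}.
a · b ≡ 3x + 12 (mod f(x))

Multiply in F_13[x]: a(x)·b(x) = (3x + 3)·(7x + 3) = 8x^2 + 4x + 9. This has degree ≥ 2, so divide by f(x) over F_13: 8x^2 + 4x + 9 = (8)·(x^2 + 5x + 11) + (3x + 12). Hence a·b ≡ 3x + 12 (mod f). (F_13[x]/(f) is a field with 13^2 = 169 elements since f is irreducible of degree 2.)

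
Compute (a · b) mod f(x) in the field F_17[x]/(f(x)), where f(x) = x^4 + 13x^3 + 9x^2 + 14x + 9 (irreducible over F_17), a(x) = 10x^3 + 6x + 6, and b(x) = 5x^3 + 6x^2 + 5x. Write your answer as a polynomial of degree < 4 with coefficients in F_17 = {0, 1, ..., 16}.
a · b ≡ 12x^3 + 10x^2 + 6x + 5 (mod f(x))

Multiply in F_17[x]: a(x)·b(x) = (10x^3 + 6x + 6)·(5x^3 + 6x^2 + 5x) = 16x^6 + 9x^5 + 12x^4 + 15x^3 + 15x^2 + 13x. This has degree ≥ 4, so divide by f(x) over F_17: 16x^6 + 9x^5 + 12x^4 + 15x^3 + 15x^2 + 13x = (16x^2 + 5x + 7)·(x^4 + 13x^3 + 9x^2 + 14x + 9) + (12x^3 + 10x^2 + 6x + 5). Hence a·b ≡ 12x^3 + 10x^2 + 6x + 5 (mod f). (F_17[x]/(f) is a field with 17^4 = 83521 elements since f is irreducible of degree 4.)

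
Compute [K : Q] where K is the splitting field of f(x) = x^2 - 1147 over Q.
[K : Q] = 2

f(x) = x^2 - 1147 factors as (x - √1147)(x + √1147). The splitting field is K = Q(√1147). Since 1147 is squarefree and > 1, it is not a perfect square, so x^2 - 1147 is irreducible over Q and [Q(√1147) : Q] = 2. Hence [K : Q] = 2.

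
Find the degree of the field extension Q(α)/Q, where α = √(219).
[Q(α):Q] = 2

[Q(α):Q] equals the degree of the minimal polynomial of α. Here α^2 = 219 and x^2 - 219 is irreducible (d = 219 is squarefree, ≠ 1, hence not a square), so deg(m_α) = 2. Thus [Q(α):Q] = 2.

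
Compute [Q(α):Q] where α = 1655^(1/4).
[Q(α):Q] = 4

α is a root of x^4 - 1655. By Eisenstein's criterion at the prime p = 5 (which divides the constant term 1655 but p^2 = 25 does not, since 1655 is squarefree), x^4 - 1655 is irreducible over Q. Hence [Q(α):Q] = 4.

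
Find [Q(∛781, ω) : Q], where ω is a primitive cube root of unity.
[Q(∛781, ω) : Q] = 6

[Q(∛781):Q] = 3 (min poly x^3 - 781, irreducible since 781 is not a perfect cube). [Q(ω):Q] = 2 (min poly x^2 + x + 1). Since Q(∛781) ⊂ R and ω ∉ R, we have ω ∉ Q(∛781), so x^2 + x + 1 remains irreducible over Q(∛781) and [Q(∛781, ω) : Q(∛781)] = 2. By the tower law, [Q(∛781, ω) : Q] = 3 · 2 = 6. (In fact Q(∛781, ω) is the splitting field of x^3 - 781 over Q.)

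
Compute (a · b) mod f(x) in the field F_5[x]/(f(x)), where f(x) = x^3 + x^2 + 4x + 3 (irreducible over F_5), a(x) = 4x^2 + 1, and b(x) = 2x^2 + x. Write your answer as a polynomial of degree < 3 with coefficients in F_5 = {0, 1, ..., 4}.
a · b ≡ 4x^2 + 3x + 2 (mod f(x))

Multiply in F_5[x]: a(x)·b(x) = (4x^2 + 1)·(2x^2 + x) = 3x^4 + 4x^3 + 2x^2 + x. This has degree ≥ 3, so divide by f(x) over F_5: 3x^4 + 4x^3 + 2x^2 + x = (3x + 1)·(x^3 + x^2 + 4x + 3) + (4x^2 + 3x + 2). Hence a·b ≡ 4x^2 + 3x + 2 (mod f). (F_5[x]/(f) is a field with 5^3 = 125 elements since f is irreducible of degree 3.)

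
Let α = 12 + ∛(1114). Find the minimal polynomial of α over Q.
m_α(x) = x^3 - 36x^2 + 432x - 2842

Set β = α - 12 = ∛(1114), so β^3 = 1114. Then (α - 12)^3 - 1114 = 0, i.e. α is a root of g(x) = (x - 12)^3 - 1114 = x^3 - 36x^2 + 432x - 2842. Since g(x) = h(x - 12) where h(x) = x^3 - 1114, and h is irreducible over Q (because 1114 is not a perfect cube, so h has no rational root, and a monic cubic with no rational root is irreducible), g is also irreducible (irreducibility is preserved under the substitution x → x - 12). Hence m_α(x) = x^3 - 36x^2 + 432x - 2842.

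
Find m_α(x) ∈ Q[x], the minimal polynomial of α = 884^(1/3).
m_α(x) = x^3 - 884

α satisfies α^3 = 884, so x^3 - 884 annihilates α. By the rational root test, a rational root p/q (in lowest terms) of x^3 - 884 would satisfy p^3 = 884 q^3, forcing q = 1 and p^3 = 884; but 884 is not a perfect cube, contradiction. A monic cubic over Q with no rational root is irreducible (any nontrivial factorization would include a linear factor). Hence x^3 - 884 is the minimal polynomial of α, and in particular [Q(α):Q] = 3.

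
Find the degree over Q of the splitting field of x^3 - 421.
[K : Q] = 6

The roots of x^3 - 421 are ∛421, ω∛421, ω^2∛421 where ω = e^(2πi/3) is a primitive cube root of unity, so K = Q(∛421, ω). Now [Q(∛421):Q] = 3 (since 421 is not a perfect cube, x^3 - 421 is irreducible) and [Q(ω):Q] = 2. Both 2 and 3 divide [K:Q], and [K:Q] ≤ 3·2 = 6, so [K:Q] = 6. (Equivalently: Q(∛421) ⊂ R but ω ∉ R, so [K : Q(∛421)] = 2.)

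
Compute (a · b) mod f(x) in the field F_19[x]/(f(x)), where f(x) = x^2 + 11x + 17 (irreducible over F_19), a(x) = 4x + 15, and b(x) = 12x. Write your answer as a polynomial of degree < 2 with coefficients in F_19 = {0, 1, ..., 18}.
a · b ≡ 13x + 1 (mod f(x))

Multiply in F_19[x]: a(x)·b(x) = (4x + 15)·(12x) = 10x^2 + 9x. This has degree ≥ 2, so divide by f(x) over F_19: 10x^2 + 9x = (10)·(x^2 + 11x + 17) + (13x + 1). Hence a·b ≡ 13x + 1 (mod f). (F_19[x]/(f) is a field with 19^2 = 361 elements since f is irreducible of degree 2.)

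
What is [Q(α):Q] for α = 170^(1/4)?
[Q(α):Q] = 4

α is a root of x^4 - 170. By Eisenstein's criterion at the prime p = 2 (which divides the constant term 170 but p^2 = 4 does not, since 170 is squarefree), x^4 - 170 is irreducible over Q. Hence [Q(α):Q] = 4.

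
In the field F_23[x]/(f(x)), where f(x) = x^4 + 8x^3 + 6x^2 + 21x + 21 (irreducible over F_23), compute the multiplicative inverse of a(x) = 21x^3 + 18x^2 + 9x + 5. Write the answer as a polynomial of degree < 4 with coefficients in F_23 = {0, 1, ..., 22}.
a(x)^(-1) ≡ 15x^3 + 7x^2 + 13x (mod f(x))

Since f is irreducible over F_23, F_23[x]/(f) is a field and a(x) ≠ 0 has an inverse. Apply the extended Euclidean algorithm to f(x) and a(x) in F_23[x]: f(x) = (11x + 3)·a(x) + (14x^2 + 8x + 6);  a(x) = (13x + 7)·(14x^2 + 8x + 6) + (13x + 9);  (14x^2 + 8x + 6) = (17x + 3)·(13x + 9) + (2). The last nonzero remainder is the constant 2 = gcd(f, a) in F_23. Back-substituting through the division chain expresses 2 = s(x)·a(x) + t(x)·f(x) with s(x) ≡ 7x^3 + 14x^2 + 3x (mod f), so (7x^3 + 14x^2 + 3x)·a(x) ≡ 2 (mod f). Multiplying by 2^(-1) ≡ 12 in F_23 gives a(x)^(-1) ≡ 12·(7x^3 + 14x^2 + 3x) ≡ 15x^3 + 7x^2 + 13x (mod f). Check: (21x^3 + 18x^2 + 9x + 5)·(15x^3 + 7x^2 + 13x) = 16x^6 + 3x^5 + 5x^4 + 4x^3 + 14x^2 + 19x ≡ 1 (mod x^4 + 8x^3 + 6x^2 + 21x + 21).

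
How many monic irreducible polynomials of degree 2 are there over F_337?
There are 56616 monic irreducible polynomials of degree 2 over F_337

Each element of F_{337^2} that lies in no proper subfield is a root of exactly one monic irreducible of degree 2 over F_337, and each such polynomial has 2 distinct roots in F_{337^2}. By Möbius inversion the count is N_337(2) = (1/2) Σ_{d|2} μ(2/d) · 337^d = (1/2)(μ(2)·337^1 + μ(1)·337^2) = 113232/2 = 56616.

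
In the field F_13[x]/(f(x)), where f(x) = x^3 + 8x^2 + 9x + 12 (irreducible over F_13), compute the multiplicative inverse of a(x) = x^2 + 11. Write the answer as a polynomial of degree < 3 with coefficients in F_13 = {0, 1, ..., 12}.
a(x)^(-1) ≡ 7x^2 + 11x + 3 (mod f(x))

Since f is irreducible over F_13, F_13[x]/(f) is a field and a(x) ≠ 0 has an inverse. Apply the extended Euclidean algorithm to f(x) and a(x) in F_13[x]: f(x) = (x + 8)·a(x) + (11x + 2);  a(x) = (6x + 6)·(11x + 2) + (12). The last nonzero remainder is the constant 12 = gcd(f, a) in F_13. Back-substituting through the division chain expresses 12 = s(x)·a(x) + t(x)·f(x) with s(x) ≡ 6x^2 + 2x + 10 (mod f), so (6x^2 + 2x + 10)·a(x) ≡ 12 (mod f). Multiplying by 12^(-1) ≡ 12 in F_13 gives a(x)^(-1) ≡ 12·(6x^2 + 2x + 10) ≡ 7x^2 + 11x + 3 (mod f). Check: (x^2 + 11)·(7x^2 + 11x + 3) = 7x^4 + 11x^3 + 2x^2 + 4x + 7 ≡ 1 (mod x^3 + 8x^2 + 9x + 12).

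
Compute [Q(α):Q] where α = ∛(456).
[Q(α):Q] = 3

The minimal polynomial of α is x^3 - 456, irreducible over Q since 456 is not a perfect cube (so x^3 - 456 has no rational root). Hence [Q(α):Q] = deg(m_α) = 3.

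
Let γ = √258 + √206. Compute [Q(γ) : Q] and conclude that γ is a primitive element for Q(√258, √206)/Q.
[Q(γ) : Q] = 4 (equivalently, Q(γ) = Q(√258, √206))

Obviously Q(γ) ⊆ Q(√258, √206), and [Q(√258, √206):Q] = 4 (since 258, 206 are distinct squarefree integers > 1 with 53148 not a perfect square). To show equality we compute the minimal polynomial of γ. From γ = √258 + √206: γ^2 = 258 + 2√(53148) + 206 = 464 + 2√(53148), so γ^2 - 464 = 2√(53148); squaring, (γ^2 - 464)^2 = 4·53148, i.e. γ^4 - 928γ^2 + 215296 - 212592 = 0, i.e. γ^4 - 928γ^2 + 2704 = 0. So γ is a root of x^4 - 928x^2 + 2704. This polynomial is irreducible over Q: it has no rational root (each ±√258 ± √206 is irrational), and any factorization into two quadratics over Q would force √(53148) ∈ Q (pairing opposite roots) or √258, √206 ∈ Q (other pairings), all impossible. Hence [Q(γ):Q] = 4 = [Q(√258, √206):Q], so Q(γ) = Q(√258, √206).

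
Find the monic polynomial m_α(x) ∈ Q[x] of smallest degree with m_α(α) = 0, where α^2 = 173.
m_α(x) = x^2 - 173

α satisfies α^2 - 173 = 0, so x^2 - 173 annihilates α. Since d = 173 is squarefree and ≠ 1, it is not a perfect square in Q, so x^2 - 173 has no rational root and is therefore irreducible over Q (a degree-2 polynomial over a field is irreducible iff it has no root). Hence m_α(x) = x^2 - 173.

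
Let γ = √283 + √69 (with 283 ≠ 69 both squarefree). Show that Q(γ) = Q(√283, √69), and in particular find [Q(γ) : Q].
[Q(γ) : Q] = 4 (equivalently, Q(γ) = Q(√283, √69))

Obviously Q(γ) ⊆ Q(√283, √69), and [Q(√283, √69):Q] = 4 (since 283, 69 are distinct squarefree integers > 1 with 19527 not a perfect square). To show equality we compute the minimal polynomial of γ. From γ = √283 + √69: γ^2 = 283 + 2√(19527) + 69 = 352 + 2√(19527), so γ^2 - 352 = 2√(19527); squaring, (γ^2 - 352)^2 = 4·19527, i.e. γ^4 - 704γ^2 + 123904 - 78108 = 0, i.e. γ^4 - 704γ^2 + 45796 = 0. So γ is a root of x^4 - 704x^2 + 45796. This polynomial is irreducible over Q: it has no rational root (each ±√283 ± √69 is irrational), and any factorization into two quadratics over Q would force √(19527) ∈ Q (pairing opposite roots) or √283, √69 ∈ Q (other pairings), all impossible. Hence [Q(γ):Q] = 4 = [Q(√283, √69):Q], so Q(γ) = Q(√283, √69).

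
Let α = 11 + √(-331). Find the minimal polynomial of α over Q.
m_α(x) = x^2 - 22x + 452

From α - 11 = √(-331), squaring gives (α - 11)^2 = -331, i.e. α^2 - 22α + 121 = -331, so α^2 - 22α + 452 = 0. The discriminant of x^2 - 22x + 452 is (-22)^2 - 4·(452) = 484 - 1808 = -1324, and 4·(-331) is not a perfect square in Q since -331 is squarefree and ≠ 1. Hence x^2 - 22x + 452 is irreducible over Q and is the minimal polynomial of α.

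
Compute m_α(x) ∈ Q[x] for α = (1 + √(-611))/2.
m_α(x) = x^2 - x + 153

From 2α - 1 = √(-611), squaring gives (2α - 1)^2 = -611, i.e. 4α^2 - 4α + 1 = -611, so α^2 - α + (1 + 611)/4 = 0. Since -611 ≡ 1 (mod 4), (1 + 611)/4 = 153 ∈ Z. The polynomial x^2 - x + 153 has discriminant 1 - 4·(153) = -611, which is not a perfect square in Q (d = -611 is squarefree and ≠ 1), so x^2 - x + 153 is irreducible over Q. It is the minimal polynomial of α.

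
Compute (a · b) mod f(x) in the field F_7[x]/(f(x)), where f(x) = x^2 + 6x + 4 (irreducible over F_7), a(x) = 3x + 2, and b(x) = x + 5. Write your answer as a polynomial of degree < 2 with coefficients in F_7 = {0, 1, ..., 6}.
a · b ≡ 6x + 5 (mod f(x))

Multiply in F_7[x]: a(x)·b(x) = (3x + 2)·(x + 5) = 3x^2 + 3x + 3. This has degree ≥ 2, so divide by f(x) over F_7: 3x^2 + 3x + 3 = (3)·(x^2 + 6x + 4) + (6x + 5). Hence a·b ≡ 6x + 5 (mod f). (F_7[x]/(f) is a field with 7^2 = 49 elements since f is irreducible of degree 2.)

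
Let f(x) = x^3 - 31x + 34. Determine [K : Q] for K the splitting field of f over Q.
[K : Q] = 6

By the rational root test, any rational root of the monic integer polynomial f(x) = x^3 - 31x + 34 must be an integer dividing the constant term 34, i.e. one of ±{1, 2, 17, 34}. Evaluating: f(1) = 4, f(-1) = 64, f(2) = -20, f(-2) = 88, f(17) = 4420, f(-17) = -4352, f(34) = 38284, f(-34) = -38216; none is 0, so f has no rational root and is therefore irreducible over Q (a cubic with no linear factor over a field is irreducible). For an irreducible cubic, the Galois group is A_3 or S_3 according as the discriminant disc(f) = -4a^3 - 27b^2 = -4·(-31)^3 - 27·(34)^2 = 87952 is or is not a square in Q. Here disc(f) = 87952 is not a perfect square in Q, so the Galois group of f over Q is not contained in A_3 and must be all of S_3. The splitting field has degree |S_3| = 6 over Q, so [K : Q] = 6.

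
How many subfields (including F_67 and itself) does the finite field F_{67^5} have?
F_{67^5} has 2 subfields

The subfields of F_{p^n} are exactly the fields F_{p^d} for d | n (each is the fixed field of the unique index-d subgroup of Gal(F_{p^n}/F_p) ≅ Z/nZ). The divisors of n = 5 are {1, 5}, giving 2 subfields: F_{67^1}, F_{67^5}.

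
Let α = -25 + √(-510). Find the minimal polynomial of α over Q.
m_α(x) = x^2 + 50x + 1135

From α + 25 = √(-510), squaring gives (α + 25)^2 = -510, i.e. α^2 + 50α + 625 = -510, so α^2 + 50α + 1135 = 0. The discriminant of x^2 + 50x + 1135 is (50)^2 - 4·(1135) = 2500 - 4540 = -2040, and 4·(-510) is not a perfect square in Q since -510 is squarefree and ≠ 1. Hence x^2 + 50x + 1135 is irreducible over Q and is the minimal polynomial of α.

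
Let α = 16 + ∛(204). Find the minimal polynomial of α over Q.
m_α(x) = x^3 - 48x^2 + 768x - 4300

Set β = α - 16 = ∛(204), so β^3 = 204. Then (α - 16)^3 - 204 = 0, i.e. α is a root of g(x) = (x - 16)^3 - 204 = x^3 - 48x^2 + 768x - 4300. Since g(x) = h(x - 16) where h(x) = x^3 - 204, and h is irreducible over Q (because 204 is not a perfect cube, so h has no rational root, and a monic cubic with no rational root is irreducible), g is also irreducible (irreducibility is preserved under the substitution x → x - 16). Hence m_α(x) = x^3 - 48x^2 + 768x - 4300.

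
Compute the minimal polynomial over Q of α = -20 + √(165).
m_α(x) = x^2 + 40x + 235

From α + 20 = √(165), squaring gives (α + 20)^2 = 165, i.e. α^2 + 40α + 400 = 165, so α^2 + 40α + 235 = 0. The discriminant of x^2 + 40x + 235 is (40)^2 - 4·(235) = 1600 - 940 = 660, and 4·(165) is not a perfect square in Q since 165 is squarefree and ≠ 1. Hence x^2 + 40x + 235 is irreducible over Q and is the minimal polynomial of α.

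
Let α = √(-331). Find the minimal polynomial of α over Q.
m_α(x) = x^2 + 331

α satisfies α^2 + 331 = 0, so x^2 + 331 annihilates α. Since d = -331 is squarefree and ≠ 1, it is not a perfect square in Q, so x^2 + 331 has no rational root and is therefore irreducible over Q (a degree-2 polynomial over a field is irreducible iff it has no root). Hence m_α(x) = x^2 + 331.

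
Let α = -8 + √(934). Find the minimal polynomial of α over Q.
m_α(x) = x^2 + 16x - 870

From α + 8 = √(934), squaring gives (α + 8)^2 = 934, i.e. α^2 + 16α + 64 = 934, so α^2 + 16α - 870 = 0. The discriminant of x^2 + 16x - 870 is (16)^2 - 4·(-870) = 256 + 3480 = 3736, and 4·(934) is not a perfect square in Q since 934 is squarefree and ≠ 1. Hence x^2 + 16x - 870 is irreducible over Q and is the minimal polynomial of α.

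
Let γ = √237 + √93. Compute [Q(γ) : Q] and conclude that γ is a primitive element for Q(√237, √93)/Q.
[Q(γ) : Q] = 4 (equivalently, Q(γ) = Q(√237, √93))

Obviously Q(γ) ⊆ Q(√237, √93), and [Q(√237, √93):Q] = 4 (since 237, 93 are distinct squarefree integers > 1 with 22041 not a perfect square). To show equality we compute the minimal polynomial of γ. From γ = √237 + √93: γ^2 = 237 + 2√(22041) + 93 = 330 + 2√(22041), so γ^2 - 330 = 2√(22041); squaring, (γ^2 - 330)^2 = 4·22041, i.e. γ^4 - 660γ^2 + 108900 - 88164 = 0, i.e. γ^4 - 660γ^2 + 20736 = 0. So γ is a root of x^4 - 660x^2 + 20736. This polynomial is irreducible over Q: it has no rational root (each ±√237 ± √93 is irrational), and any factorization into two quadratics over Q would force √(22041) ∈ Q (pairing opposite roots) or √237, √93 ∈ Q (other pairings), all impossible. Hence [Q(γ):Q] = 4 = [Q(√237, √93):Q], so Q(γ) = Q(√237, √93).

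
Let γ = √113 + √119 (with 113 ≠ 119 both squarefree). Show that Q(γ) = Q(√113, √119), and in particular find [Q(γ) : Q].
[Q(γ) : Q] = 4 (equivalently, Q(γ) = Q(√113, √119))

Obviously Q(γ) ⊆ Q(√113, √119), and [Q(√113, √119):Q] = 4 (since 113, 119 are distinct squarefree integers > 1 with 13447 not a perfect square). To show equality we compute the minimal polynomial of γ. From γ = √113 + √119: γ^2 = 113 + 2√(13447) + 119 = 232 + 2√(13447), so γ^2 - 232 = 2√(13447); squaring, (γ^2 - 232)^2 = 4·13447, i.e. γ^4 - 464γ^2 + 53824 - 53788 = 0, i.e. γ^4 - 464γ^2 + 36 = 0. So γ is a root of x^4 - 464x^2 + 36. This polynomial is irreducible over Q: it has no rational root (each ±√113 ± √119 is irrational), and any factorization into two quadratics over Q would force √(13447) ∈ Q (pairing opposite roots) or √113, √119 ∈ Q (other pairings), all impossible. Hence [Q(γ):Q] = 4 = [Q(√113, √119):Q], so Q(γ) = Q(√113, √119).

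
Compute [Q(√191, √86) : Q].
[Q(√191, √86) : Q] = 4

[Q(√191):Q] = 2 (min poly x^2 - 191, irreducible since 191 is squarefree > 1). For the top step, suppose √86 ∈ Q(√191), say √86 = c + d√191 with c, d ∈ Q. Squaring: 86 = c^2 + 191d^2 + 2cd√191. Since √191 ∉ Q this forces 2cd = 0. If d = 0 then √86 = c ∈ Q, contradicting 86 squarefree > 1. If c = 0 then 86 = 191d^2, so 191·86 = (191d)^2 is a perfect square in Q — but 191·86 = 16426 is not a perfect square (since 191 and 86 are distinct squarefree integers). Contradiction. Hence √86 ∉ Q(√191), so x^2 - 86 stays irreducible over Q(√191) and [Q(√191, √86) : Q(√191)] = 2. By the tower law, [Q(√191, √86) : Q] = 2 · 2 = 4.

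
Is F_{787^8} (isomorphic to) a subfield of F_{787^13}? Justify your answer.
No: F_{787^8} is not a subfield of F_{787^13}

F_{p^m} embeds in F_{p^n} iff m | n. Here 8 ∤ 13 (since 13 = 1·8 + 5 with remainder 5 ≠ 0), so F_{787^8} is not a subfield of F_{787^13}. Equivalently: if it were, the tower law would give 8 = [F_{787^8}:F_787] dividing [F_{787^13}:F_787] = 13, contradiction.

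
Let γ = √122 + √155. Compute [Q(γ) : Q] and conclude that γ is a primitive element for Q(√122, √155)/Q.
[Q(γ) : Q] = 4 (equivalently, Q(γ) = Q(√122, √155))

Obviously Q(γ) ⊆ Q(√122, √155), and [Q(√122, √155):Q] = 4 (since 122, 155 are distinct squarefree integers > 1 with 18910 not a perfect square). To show equality we compute the minimal polynomial of γ. From γ = √122 + √155: γ^2 = 122 + 2√(18910) + 155 = 277 + 2√(18910), so γ^2 - 277 = 2√(18910); squaring, (γ^2 - 277)^2 = 4·18910, i.e. γ^4 - 554γ^2 + 76729 - 75640 = 0, i.e. γ^4 - 554γ^2 + 1089 = 0. So γ is a root of x^4 - 554x^2 + 1089. This polynomial is irreducible over Q: it has no rational root (each ±√122 ± √155 is irrational), and any factorization into two quadratics over Q would force √(18910) ∈ Q (pairing opposite roots) or √122, √155 ∈ Q (other pairings), all impossible. Hence [Q(γ):Q] = 4 = [Q(√122, √155):Q], so Q(γ) = Q(√122, √155).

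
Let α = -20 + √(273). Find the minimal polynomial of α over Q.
m_α(x) = x^2 + 40x + 127

From α + 20 = √(273), squaring gives (α + 20)^2 = 273, i.e. α^2 + 40α + 400 = 273, so α^2 + 40α + 127 = 0. The discriminant of x^2 + 40x + 127 is (40)^2 - 4·(127) = 1600 - 508 = 1092, and 4·(273) is not a perfect square in Q since 273 is squarefree and ≠ 1. Hence x^2 + 40x + 127 is irreducible over Q and is the minimal polynomial of α.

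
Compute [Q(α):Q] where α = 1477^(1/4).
[Q(α):Q] = 4

α is a root of x^4 - 1477. By Eisenstein's criterion at the prime p = 7 (which divides the constant term 1477 but p^2 = 49 does not, since 1477 is squarefree), x^4 - 1477 is irreducible over Q. Hence [Q(α):Q] = 4.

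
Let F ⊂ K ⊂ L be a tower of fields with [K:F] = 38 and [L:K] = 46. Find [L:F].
[L:F] = 1748

The tower law says that for any tower of field extensions F ⊂ K ⊂ L with finite degrees, [L:F] = [L:K] · [K:F]. Here this gives [L:F] = 46 · 38 = 1748.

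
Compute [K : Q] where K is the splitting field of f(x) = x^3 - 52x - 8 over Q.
[K : Q] = 6

By the rational root test, any rational root of the monic integer polynomial f(x) = x^3 - 52x - 8 must be an integer dividing the constant term -8, i.e. one of ±{1, 2, 4, 8}. Evaluating: f(1) = -59, f(-1) = 43, f(2) = -104, f(-2) = 88, f(4) = -152, f(-4) = 136, f(8) = 88, f(-8) = -104; none is 0, so f has no rational root and is therefore irreducible over Q (a cubic with no linear factor over a field is irreducible). For an irreducible cubic, the Galois group is A_3 or S_3 according as the discriminant disc(f) = -4a^3 - 27b^2 = -4·(-52)^3 - 27·(-8)^2 = 560704 is or is not a square in Q. Here disc(f) = 560704 is not a perfect square in Q, so the Galois group of f over Q is not contained in A_3 and must be all of S_3. The splitting field has degree |S_3| = 6 over Q, so [K : Q] = 6.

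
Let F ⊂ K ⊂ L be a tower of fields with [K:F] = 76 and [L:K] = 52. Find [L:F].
[L:F] = 3952

The tower law says that for any tower of field extensions F ⊂ K ⊂ L with finite degrees, [L:F] = [L:K] · [K:F]. Here this gives [L:F] = 52 · 76 = 3952.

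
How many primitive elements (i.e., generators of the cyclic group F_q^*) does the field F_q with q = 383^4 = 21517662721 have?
There are φ(21517662720) = 5707612160 primitive elements

F_q^* is cyclic of order q - 1 = 21517662720. A cyclic group of order m has exactly φ(m) generators. Here m = 21517662720 = 2^9 · 3 · 5 · 191 · 14669, so the number of primitive elements is φ(21517662720) = 5707612160.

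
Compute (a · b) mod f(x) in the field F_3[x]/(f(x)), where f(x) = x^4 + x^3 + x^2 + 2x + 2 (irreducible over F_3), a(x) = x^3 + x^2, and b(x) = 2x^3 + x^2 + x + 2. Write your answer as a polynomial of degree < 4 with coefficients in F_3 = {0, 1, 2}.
a · b ≡ 2x^3 + 2 (mod f(x))

Multiply in F_3[x]: a(x)·b(x) = (x^3 + x^2)·(2x^3 + x^2 + x + 2) = 2x^6 + 2x^4 + 2x^2. This has degree ≥ 4, so divide by f(x) over F_3: 2x^6 + 2x^4 + 2x^2 = (2x^2 + x + 2)·(x^4 + x^3 + x^2 + 2x + 2) + (2x^3 + 2). Hence a·b ≡ 2x^3 + 2 (mod f). (F_3[x]/(f) is a field with 3^4 = 81 elements since f is irreducible of degree 4.)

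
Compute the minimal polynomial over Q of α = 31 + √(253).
m_α(x) = x^2 - 62x + 708

From α - 31 = √(253), squaring gives (α - 31)^2 = 253, i.e. α^2 - 62α + 961 = 253, so α^2 - 62α + 708 = 0. The discriminant of x^2 - 62x + 708 is (-62)^2 - 4·(708) = 3844 - 2832 = 1012, and 4·(253) is not a perfect square in Q since 253 is squarefree and ≠ 1. Hence x^2 - 62x + 708 is irreducible over Q and is the minimal polynomial of α.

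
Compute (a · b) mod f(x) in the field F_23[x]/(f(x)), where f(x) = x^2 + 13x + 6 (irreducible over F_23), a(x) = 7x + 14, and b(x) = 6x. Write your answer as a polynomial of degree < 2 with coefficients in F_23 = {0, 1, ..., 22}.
a · b ≡ 21x + 1 (mod f(x))

Multiply in F_23[x]: a(x)·b(x) = (7x + 14)·(6x) = 19x^2 + 15x. This has degree ≥ 2, so divide by f(x) over F_23: 19x^2 + 15x = (19)·(x^2 + 13x + 6) + (21x + 1). Hence a·b ≡ 21x + 1 (mod f). (F_23[x]/(f) is a field with 23^2 = 529 elements since f is irreducible of degree 2.)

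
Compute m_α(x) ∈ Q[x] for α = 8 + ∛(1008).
m_α(x) = x^3 - 24x^2 + 192x - 1520

Set β = α - 8 = ∛(1008), so β^3 = 1008. Then (α - 8)^3 - 1008 = 0, i.e. α is a root of g(x) = (x - 8)^3 - 1008 = x^3 - 24x^2 + 192x - 1520. Since g(x) = h(x - 8) where h(x) = x^3 - 1008, and h is irreducible over Q (because 1008 is not a perfect cube, so h has no rational root, and a monic cubic with no rational root is irreducible), g is also irreducible (irreducibility is preserved under the substitution x → x - 8). Hence m_α(x) = x^3 - 24x^2 + 192x - 1520.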